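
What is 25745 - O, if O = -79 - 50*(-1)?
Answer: 25774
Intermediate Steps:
O = -29 (O = -79 + 50 = -29)
25745 - O = 25745 - 1*(-29) = 25745 + 29 = 25774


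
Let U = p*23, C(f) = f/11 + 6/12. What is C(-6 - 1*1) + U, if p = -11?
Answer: -5569/22 ≈ -253.14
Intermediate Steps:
C(f) = 1/2 + f/11 (C(f) = f*(1/11) + 6*(1/12) = f/11 + 1/2 = 1/2 + f/11)
U = -253 (U = -11*23 = -253)
C(-6 - 1*1) + U = (1/2 + (-6 - 1*1)/11) - 253 = (1/2 + (-6 - 1)/11) - 253 = (1/2 + (1/11)*(-7)) - 253 = (1/2 - 7/11) - 253 = -3/22 - 253 = -5569/22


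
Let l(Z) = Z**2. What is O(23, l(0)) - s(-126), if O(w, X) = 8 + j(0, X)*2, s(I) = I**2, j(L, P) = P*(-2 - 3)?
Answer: -15868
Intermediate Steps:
j(L, P) = -5*P (j(L, P) = P*(-5) = -5*P)
O(w, X) = 8 - 10*X (O(w, X) = 8 - 5*X*2 = 8 - 10*X)
O(23, l(0)) - s(-126) = (8 - 10*0**2) - 1*(-126)**2 = (8 - 10*0) - 1*15876 = (8 + 0) - 15876 = 8 - 15876 = -15868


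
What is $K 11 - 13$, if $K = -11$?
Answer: $-134$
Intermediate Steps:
$K 11 - 13 = \left(-11\right) 11 - 13 = -121 - 13 = -134$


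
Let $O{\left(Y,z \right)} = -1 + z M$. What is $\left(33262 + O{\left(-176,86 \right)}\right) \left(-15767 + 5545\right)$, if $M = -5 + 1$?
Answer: $-336477574$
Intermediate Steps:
$M = -4$
$O{\left(Y,z \right)} = -1 - 4 z$ ($O{\left(Y,z \right)} = -1 + z \left(-4\right) = -1 - 4 z$)
$\left(33262 + O{\left(-176,86 \right)}\right) \left(-15767 + 5545\right) = \left(33262 - 345\right) \left(-15767 + 5545\right) = \left(33262 - 345\right) \left(-10222\right) = 32917 \left(-10222\right) = -336477574$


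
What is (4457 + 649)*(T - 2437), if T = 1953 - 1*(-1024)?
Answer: 2757240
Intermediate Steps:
T = 2977 (T = 1953 + 1024 = 2977)
(4457 + 649)*(T - 2437) = (4457 + 649)*(2977 - 2437) = 5106*540 = 2757240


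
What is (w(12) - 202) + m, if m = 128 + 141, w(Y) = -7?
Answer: 60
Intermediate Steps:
m = 269
(w(12) - 202) + m = (-7 - 202) + 269 = -209 + 269 = 60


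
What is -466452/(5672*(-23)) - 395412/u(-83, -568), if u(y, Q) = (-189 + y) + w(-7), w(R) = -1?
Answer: 4309267439/2967874 ≈ 1452.0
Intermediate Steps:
u(y, Q) = -190 + y (u(y, Q) = (-189 + y) - 1 = -190 + y)
-466452/(5672*(-23)) - 395412/u(-83, -568) = -466452/(5672*(-23)) - 395412/(-190 - 83) = -466452/(-130456) - 395412/(-273) = -466452*(-1/130456) - 395412*(-1/273) = 116613/32614 + 131804/91 = 4309267439/2967874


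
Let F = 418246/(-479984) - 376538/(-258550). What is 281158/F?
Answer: 8722917334396400/18148678023 ≈ 4.8064e+5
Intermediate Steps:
F = 18148678023/31024965800 (F = 418246*(-1/479984) - 376538*(-1/258550) = -209123/239992 + 188269/129275 = 18148678023/31024965800 ≈ 0.58497)
281158/F = 281158/(18148678023/31024965800) = 281158*(31024965800/18148678023) = 8722917334396400/18148678023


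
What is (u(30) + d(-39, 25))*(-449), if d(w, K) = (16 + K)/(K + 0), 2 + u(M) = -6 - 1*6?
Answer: 138741/25 ≈ 5549.6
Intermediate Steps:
u(M) = -14 (u(M) = -2 + (-6 - 1*6) = -2 + (-6 - 6) = -2 - 12 = -14)
d(w, K) = (16 + K)/K
(u(30) + d(-39, 25))*(-449) = (-14 + (16 + 25)/25)*(-449) = (-14 + (1/25)*41)*(-449) = (-14 + 41/25)*(-449) = -309/25*(-449) = 138741/25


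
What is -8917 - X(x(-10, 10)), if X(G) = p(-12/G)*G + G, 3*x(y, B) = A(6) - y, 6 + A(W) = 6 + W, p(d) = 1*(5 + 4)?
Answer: -26911/3 ≈ -8970.3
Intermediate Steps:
p(d) = 9 (p(d) = 1*9 = 9)
A(W) = W (A(W) = -6 + (6 + W) = W)
x(y, B) = 2 - y/3 (x(y, B) = (6 - y)/3 = 2 - y/3)
X(G) = 10*G (X(G) = 9*G + G = 10*G)
-8917 - X(x(-10, 10)) = -8917 - 10*(2 - ⅓*(-10)) = -8917 - 10*(2 + 10/3) = -8917 - 10*16/3 = -8917 - 1*160/3 = -8917 - 160/3 = -26911/3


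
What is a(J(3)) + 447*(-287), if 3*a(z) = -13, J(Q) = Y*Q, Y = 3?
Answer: -384880/3 ≈ -1.2829e+5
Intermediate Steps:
J(Q) = 3*Q
a(z) = -13/3 (a(z) = (⅓)*(-13) = -13/3)
a(J(3)) + 447*(-287) = -13/3 + 447*(-287) = -13/3 - 128289 = -384880/3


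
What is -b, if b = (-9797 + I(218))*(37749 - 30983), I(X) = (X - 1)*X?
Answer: -253785894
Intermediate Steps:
I(X) = X*(-1 + X) (I(X) = (-1 + X)*X = X*(-1 + X))
b = 253785894 (b = (-9797 + 218*(-1 + 218))*(37749 - 30983) = (-9797 + 218*217)*6766 = (-9797 + 47306)*6766 = 37509*6766 = 253785894)
-b = -1*253785894 = -253785894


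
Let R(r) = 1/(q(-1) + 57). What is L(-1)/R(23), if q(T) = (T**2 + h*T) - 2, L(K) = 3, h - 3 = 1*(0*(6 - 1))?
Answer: 159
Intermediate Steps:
h = 3 (h = 3 + 1*(0*(6 - 1)) = 3 + 1*(0*5) = 3 + 1*0 = 3 + 0 = 3)
q(T) = -2 + T**2 + 3*T (q(T) = (T**2 + 3*T) - 2 = -2 + T**2 + 3*T)
R(r) = 1/53 (R(r) = 1/((-2 + (-1)**2 + 3*(-1)) + 57) = 1/((-2 + 1 - 3) + 57) = 1/(-4 + 57) = 1/53)
L(-1)/R(23) = 3/(1/53) = 53*3 = 159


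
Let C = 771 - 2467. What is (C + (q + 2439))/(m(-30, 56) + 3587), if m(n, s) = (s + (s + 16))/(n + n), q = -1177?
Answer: -6510/53773 ≈ -0.12106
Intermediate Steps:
C = -1696
m(n, s) = (16 + 2*s)/(2*n) (m(n, s) = (s + (16 + s))/((2*n)) = (16 + 2*s)*(1/(2*n)) = (16 + 2*s)/(2*n))
(C + (q + 2439))/(m(-30, 56) + 3587) = (-1696 + (-1177 + 2439))/((8 + 56)/(-30) + 3587) = (-1696 + 1262)/(-1/30*64 + 3587) = -434/(-32/15 + 3587) = -434/53773/15 = -434*15/53773 = -6510/53773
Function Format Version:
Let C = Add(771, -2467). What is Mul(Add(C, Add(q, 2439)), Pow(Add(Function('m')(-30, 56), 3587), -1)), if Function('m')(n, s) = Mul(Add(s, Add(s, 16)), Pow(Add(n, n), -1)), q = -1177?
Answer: Rational(-6510, 53773) ≈ -0.12106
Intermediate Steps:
C = -1696
Function('m')(n, s) = Mul(Rational(1, 2), Pow(n, -1), Add(16, Mul(2, s))) (Function('m')(n, s) = Mul(Add(s, Add(16, s)), Pow(Mul(2, n), -1)) = Mul(Add(16, Mul(2, s)), Mul(Rational(1, 2), Pow(n, -1))) = Mul(Rational(1, 2), Pow(n, -1), Add(16, Mul(2, s))))
Mul(Add(C, Add(q, 2439)), Pow(Add(Function('m')(-30, 56), 3587), -1)) = Mul(Add(-1696, Add(-1177, 2439)), Pow(Add(Mul(Pow(-30, -1), Add(8, 56)), 3587), -1)) = Mul(Add(-1696, 1262), Pow(Add(Mul(Rational(-1, 30), 64), 3587), -1)) = Mul(-434, Pow(Add(Rational(-32, 15), 3587), -1)) = Mul(-434, Pow(Rational(53773, 15), -1)) = Mul(-434, Rational(15, 53773)) = Rational(-6510, 53773)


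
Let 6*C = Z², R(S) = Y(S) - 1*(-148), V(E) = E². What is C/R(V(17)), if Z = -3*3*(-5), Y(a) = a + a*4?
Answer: 25/118 ≈ 0.21186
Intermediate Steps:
Y(a) = 5*a (Y(a) = a + 4*a = 5*a)
Z = 45 (Z = -9*(-5) = 45)
R(S) = 148 + 5*S (R(S) = 5*S - 1*(-148) = 5*S + 148 = 148 + 5*S)
C = 675/2 (C = (⅙)*45² = (⅙)*2025 = 675/2 ≈ 337.50)
C/R(V(17)) = 675/(2*(148 + 5*17²)) = 675/(2*(148 + 5*289)) = 675/(2*(148 + 1445)) = (675/2)/1593 = (675/2)*(1/1593) = 25/118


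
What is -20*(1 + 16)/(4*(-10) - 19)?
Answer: 340/59 ≈ 5.7627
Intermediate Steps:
-20*(1 + 16)/(4*(-10) - 19) = -20*17/(-40 - 19) = -340/(-59) = -340*(-1)/59 = -1*(-340/59) = 340/59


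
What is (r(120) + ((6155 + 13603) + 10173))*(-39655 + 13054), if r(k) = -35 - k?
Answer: -792071376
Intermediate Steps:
(r(120) + ((6155 + 13603) + 10173))*(-39655 + 13054) = ((-35 - 1*120) + ((6155 + 13603) + 10173))*(-39655 + 13054) = ((-35 - 120) + (19758 + 10173))*(-26601) = (-155 + 29931)*(-26601) = 29776*(-26601) = -792071376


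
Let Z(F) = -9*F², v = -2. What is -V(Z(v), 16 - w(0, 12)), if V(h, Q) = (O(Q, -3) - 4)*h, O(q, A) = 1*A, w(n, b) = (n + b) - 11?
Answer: -252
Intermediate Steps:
w(n, b) = -11 + b + n (w(n, b) = (b + n) - 11 = -11 + b + n)
O(q, A) = A
V(h, Q) = -7*h (V(h, Q) = (-3 - 4)*h = -7*h)
-V(Z(v), 16 - w(0, 12)) = -(-7)*(-9*(-2)²) = -(-7)*(-9*4) = -(-7)*(-36) = -1*252 = -252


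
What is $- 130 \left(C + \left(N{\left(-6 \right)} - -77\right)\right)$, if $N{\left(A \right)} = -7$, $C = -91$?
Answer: $2730$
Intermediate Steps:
$- 130 \left(C + \left(N{\left(-6 \right)} - -77\right)\right) = - 130 \left(-91 - -70\right) = - 130 \left(-91 + \left(-7 + 77\right)\right) = - 130 \left(-91 + 70\right) = \left(-130\right) \left(-21\right) = 2730$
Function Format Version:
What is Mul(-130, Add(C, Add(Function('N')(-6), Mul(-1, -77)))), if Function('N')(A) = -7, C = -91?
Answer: 2730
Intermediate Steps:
Mul(-130, Add(C, Add(Function('N')(-6), Mul(-1, -77)))) = Mul(-130, Add(-91, Add(-7, Mul(-1, -77)))) = Mul(-130, Add(-91, Add(-7, 77))) = Mul(-130, Add(-91, 70)) = Mul(-130, -21) = 2730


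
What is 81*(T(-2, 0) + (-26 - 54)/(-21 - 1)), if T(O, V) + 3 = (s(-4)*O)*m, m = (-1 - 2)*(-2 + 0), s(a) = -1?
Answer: 11259/11 ≈ 1023.5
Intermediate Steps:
m = 6 (m = -3*(-2) = 6)
T(O, V) = -3 - 6*O (T(O, V) = -3 - O*6 = -3 - 6*O)
81*(T(-2, 0) + (-26 - 54)/(-21 - 1)) = 81*((-3 - 6*(-2)) + (-26 - 54)/(-21 - 1)) = 81*((-3 + 12) - 80/(-22)) = 81*(9 - 80*(-1/22)) = 81*(9 + 40/11) = 81*(139/11) = 11259/11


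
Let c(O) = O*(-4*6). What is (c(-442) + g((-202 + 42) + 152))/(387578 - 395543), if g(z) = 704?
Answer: -11312/7965 ≈ -1.4202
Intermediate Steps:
c(O) = -24*O (c(O) = O*(-24) = -24*O)
(c(-442) + g((-202 + 42) + 152))/(387578 - 395543) = (-24*(-442) + 704)/(387578 - 395543) = (10608 + 704)/(-7965) = 11312*(-1/7965) = -11312/7965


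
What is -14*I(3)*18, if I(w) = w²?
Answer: -2268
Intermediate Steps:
-14*I(3)*18 = -14*3²*18 = -14*9*18 = -126*18 = -2268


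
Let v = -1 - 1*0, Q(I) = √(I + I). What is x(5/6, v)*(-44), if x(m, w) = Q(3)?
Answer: -44*√6 ≈ -107.78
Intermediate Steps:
Q(I) = √2*√I (Q(I) = √(2*I) = √2*√I)
v = -1 (v = -1 + 0 = -1)
x(m, w) = √6 (x(m, w) = √2*√3 = √6)
x(5/6, v)*(-44) = √6*(-44) = -44*√6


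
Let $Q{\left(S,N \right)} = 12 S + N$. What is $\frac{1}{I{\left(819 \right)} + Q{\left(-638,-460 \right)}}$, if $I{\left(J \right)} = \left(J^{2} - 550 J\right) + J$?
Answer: $\frac{1}{213014} \approx 4.6945 \cdot 10^{-6}$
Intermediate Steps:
$Q{\left(S,N \right)} = N + 12 S$
$I{\left(J \right)} = J^{2} - 549 J$
$\frac{1}{I{\left(819 \right)} + Q{\left(-638,-460 \right)}} = \frac{1}{819 \left(-549 + 819\right) + \left(-460 + 12 \left(-638\right)\right)} = \frac{1}{819 \cdot 270 - 8116} = \frac{1}{221130 - 8116} = \frac{1}{213014}$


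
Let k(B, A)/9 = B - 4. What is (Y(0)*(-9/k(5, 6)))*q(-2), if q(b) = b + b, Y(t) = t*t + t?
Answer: 0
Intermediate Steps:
k(B, A) = -36 + 9*B (k(B, A) = 9*(B - 4) = 9*(-4 + B) = -36 + 9*B)
Y(t) = t + t**2 (Y(t) = t**2 + t = t + t**2)
q(b) = 2*b
(Y(0)*(-9/k(5, 6)))*q(-2) = ((0*(1 + 0))*(-9/(-36 + 9*5)))*(2*(-2)) = ((0*1)*(-9/(-36 + 45)))*(-4) = (0*(-9/9))*(-4) = (0*(-9*1/9))*(-4) = (0*(-1))*(-4) = 0*(-4) = 0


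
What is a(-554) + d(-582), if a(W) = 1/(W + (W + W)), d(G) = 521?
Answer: 865901/1662 ≈ 521.00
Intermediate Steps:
a(W) = 1/(3*W) (a(W) = 1/(W + 2*W) = 1/(3*W))
a(-554) + d(-582) = (⅓)/(-554) + 521 = (⅓)*(-1/554) + 521 = -1/1662 + 521 = 865901/1662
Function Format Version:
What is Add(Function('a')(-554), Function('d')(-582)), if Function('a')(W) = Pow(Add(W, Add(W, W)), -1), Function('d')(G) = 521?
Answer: Rational(865901, 1662) ≈ 521.00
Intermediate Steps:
Function('a')(W) = Mul(Rational(1, 3), Pow(W, -1)) (Function('a')(W) = Pow(Add(W, Mul(2, W)), -1) = Pow(Mul(3, W), -1) = Mul(Rational(1, 3), Pow(W, -1)))
Add(Function('a')(-554), Function('d')(-582)) = Add(Mul(Rational(1, 3), Pow(-554, -1)), 521) = Add(Mul(Rational(1, 3), Rational(-1, 554)), 521) = Add(Rational(-1, 1662), 521) = Rational(865901, 1662)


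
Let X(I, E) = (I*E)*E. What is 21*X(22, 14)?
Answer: 90552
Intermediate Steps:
X(I, E) = I*E² (X(I, E) = (E*I)*E = I*E²)
21*X(22, 14) = 21*(22*14²) = 21*(22*196) = 21*4312 = 90552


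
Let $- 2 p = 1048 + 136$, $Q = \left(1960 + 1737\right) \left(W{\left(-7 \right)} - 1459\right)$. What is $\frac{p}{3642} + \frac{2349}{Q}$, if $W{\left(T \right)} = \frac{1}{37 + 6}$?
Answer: $- \frac{22945563793}{140784540144} \approx -0.16298$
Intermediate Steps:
$W{\left(T \right)} = \frac{1}{43}$
$Q = - \frac{231934992}{43}$ ($Q = \left(1960 + 1737\right) \left(\frac{1}{43} - 1459\right) = 3697 \left(- \frac{62736}{43}\right) = - \frac{231934992}{43} \approx -5.3938 \cdot 10^{6}$)
$p = -592$ ($p = - \frac{1048 + 136}{2} = \left(- \frac{1}{2}\right) 1184 = -592$)
$\frac{p}{3642} + \frac{2349}{Q} = - \frac{592}{3642} + \frac{2349}{- \frac{231934992}{43}} = \left(-592\right) \frac{1}{3642} + 2349 \left(- \frac{43}{231934992}\right) = - \frac{296}{1821} - \frac{33669}{77311664} = - \frac{22945563793}{140784540144}$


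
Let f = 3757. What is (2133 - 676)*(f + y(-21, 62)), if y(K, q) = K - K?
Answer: 5473949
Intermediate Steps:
y(K, q) = 0
(2133 - 676)*(f + y(-21, 62)) = (2133 - 676)*(3757 + 0) = 1457*3757 = 5473949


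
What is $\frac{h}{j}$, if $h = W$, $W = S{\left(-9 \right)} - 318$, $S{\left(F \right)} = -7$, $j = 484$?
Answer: $- \frac{325}{484} \approx -0.67149$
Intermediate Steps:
$W = -325$ ($W = -7 - 318 = -325$)
$h = -325$
$\frac{h}{j} = - \frac{325}{484}$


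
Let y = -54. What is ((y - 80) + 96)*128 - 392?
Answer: -5256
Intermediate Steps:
((y - 80) + 96)*128 - 392 = ((-54 - 80) + 96)*128 - 392 = (-134 + 96)*128 - 392 = -38*128 - 392 = -4864 - 392 = -5256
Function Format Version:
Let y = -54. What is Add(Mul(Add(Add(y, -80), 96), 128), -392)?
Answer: -5256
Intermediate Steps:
Add(Mul(Add(Add(y, -80), 96), 128), -392) = Add(Mul(Add(Add(-54, -80), 96), 128), -392) = Add(Mul(Add(-134, 96), 128), -392) = Add(Mul(-38, 128), -392) = Add(-4864, -392) = -5256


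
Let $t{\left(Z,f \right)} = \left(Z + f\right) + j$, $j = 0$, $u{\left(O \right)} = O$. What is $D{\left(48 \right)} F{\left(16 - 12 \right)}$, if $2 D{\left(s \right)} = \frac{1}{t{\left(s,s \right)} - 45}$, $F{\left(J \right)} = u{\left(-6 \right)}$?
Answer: $- \frac{1}{17} \approx -0.058824$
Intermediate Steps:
$F{\left(J \right)} = -6$
$t{\left(Z,f \right)} = Z + f$ ($t{\left(Z,f \right)} = \left(Z + f\right) + 0 = Z + f$)
$D{\left(s \right)} = \frac{1}{2 \left(-45 + 2 s\right)}$ ($D{\left(s \right)} = \frac{1}{2 \left(\left(s + s\right) - 45\right)} = \frac{1}{2 \left(2 s - 45\right)} = \frac{1}{2 \left(-45 + 2 s\right)}$)
$D{\left(48 \right)} F{\left(16 - 12 \right)} = \frac{1}{2 \left(-45 + 2 \cdot 48\right)} \left(-6\right) = \frac{1}{2 \left(-45 + 96\right)} \left(-6\right) = \frac{1}{2 \cdot 51} \left(-6\right) = \frac{1}{2} \cdot \frac{1}{51} \left(-6\right) = \frac{1}{102} \left(-6\right) = - \frac{1}{17}$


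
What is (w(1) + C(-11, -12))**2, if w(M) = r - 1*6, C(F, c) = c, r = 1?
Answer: 289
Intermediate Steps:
w(M) = -5 (w(M) = 1 - 1*6 = 1 - 6 = -5)
(w(1) + C(-11, -12))**2 = (-5 - 12)**2 = (-17)**2 = 289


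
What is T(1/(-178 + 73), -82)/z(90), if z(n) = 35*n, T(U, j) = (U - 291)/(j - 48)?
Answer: 7639/10749375 ≈ 0.00071065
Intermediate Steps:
T(U, j) = (-291 + U)/(-48 + j)
T(1/(-178 + 73), -82)/z(90) = ((-291 + 1/(-178 + 73))/(-48 - 82))/((35*90)) = ((-291 + 1/(-105))/(-130))/3150 = -(-291 - 1/105)/130*(1/3150) = -1/130*(-30556/105)*(1/3150) = (15278/6825)*(1/3150) = 7639/10749375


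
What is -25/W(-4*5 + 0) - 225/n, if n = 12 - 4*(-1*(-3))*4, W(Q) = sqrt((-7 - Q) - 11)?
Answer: 25/4 - 25*sqrt(2)/2 ≈ -11.428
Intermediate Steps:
W(Q) = sqrt(-18 - Q)
n = -36 (n = 12 - 12*4 = 12 - 4*12 = 12 - 48 = -36)
-25/W(-4*5 + 0) - 225/n = -25/sqrt(-18 - (-4*5 + 0)) - 225/(-36) = -25/sqrt(-18 - (-20 + 0)) - 225*(-1/36) = -25/sqrt(-18 - 1*(-20)) + 25/4 = -25/sqrt(-18 + 20) + 25/4 = -25*sqrt(2)/2 + 25/4 = 25/4 - 25*sqrt(2)/2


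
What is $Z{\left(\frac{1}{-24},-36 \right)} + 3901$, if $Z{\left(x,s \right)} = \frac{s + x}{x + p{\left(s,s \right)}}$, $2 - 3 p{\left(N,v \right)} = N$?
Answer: $\frac{1181138}{303} \approx 3898.1$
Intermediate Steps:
$p{\left(N,v \right)} = \frac{2}{3} - \frac{N}{3}$
$Z{\left(x,s \right)} = \frac{s + x}{\frac{2}{3} + x - \frac{s}{3}}$ ($Z{\left(x,s \right)} = \frac{s + x}{x - \left(- \frac{2}{3} + \frac{s}{3}\right)} = \frac{s + x}{\frac{2}{3} + x - \frac{s}{3}}$)
$Z{\left(\frac{1}{-24},-36 \right)} + 3901 = \frac{3 \left(-36 + \frac{1}{-24}\right)}{2 - -36 + \frac{3}{-24}} + 3901 = \frac{3 \left(-36 - \frac{1}{24}\right)}{2 + 36 + 3 \left(- \frac{1}{24}\right)} + 3901 = 3 \frac{1}{2 + 36 - \frac{1}{8}} \left(- \frac{865}{24}\right) + 3901 = 3 \frac{1}{\frac{303}{8}} \left(- \frac{865}{24}\right) + 3901 = 3 \cdot \frac{8}{303} \left(- \frac{865}{24}\right) + 3901 = - \frac{865}{303} + 3901 = \frac{1181138}{303}$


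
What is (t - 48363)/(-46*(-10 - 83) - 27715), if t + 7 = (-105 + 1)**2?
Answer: 37554/23437 ≈ 1.6023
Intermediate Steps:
t = 10809 (t = -7 + (-105 + 1)**2 = -7 + (-104)**2 = -7 + 10816 = 10809)
(t - 48363)/(-46*(-10 - 83) - 27715) = (10809 - 48363)/(-46*(-10 - 83) - 27715) = -37554/(-46*(-93) - 27715) = -37554/(4278 - 27715) = -37554/(-23437) = -37554*(-1/23437) = 37554/23437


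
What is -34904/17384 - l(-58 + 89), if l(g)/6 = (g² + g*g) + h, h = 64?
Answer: -25897831/2173 ≈ -11918.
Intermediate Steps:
l(g) = 384 + 12*g² (l(g) = 6*((g² + g*g) + 64) = 6*((g² + g²) + 64) = 6*(2*g² + 64) = 6*(64 + 2*g²) = 384 + 12*g²)
-34904/17384 - l(-58 + 89) = -34904/17384 - (384 + 12*(-58 + 89)²) = -34904*1/17384 - (384 + 12*31²) = -4363/2173 - (384 + 12*961) = -4363/2173 - (384 + 11532) = -4363/2173 - 1*11916 = -4363/2173 - 11916 = -25897831/2173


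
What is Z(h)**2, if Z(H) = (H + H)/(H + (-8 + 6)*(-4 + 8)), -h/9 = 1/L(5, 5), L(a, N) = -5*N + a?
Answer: 324/22801 ≈ 0.014210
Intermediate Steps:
L(a, N) = a - 5*N
h = 9/20 (h = -9/(5 - 5*5) = -9/(5 - 25) = -9/(-20) = -9*(-1/20) = 9/20 ≈ 0.45000)
Z(H) = 2*H/(-8 + H) (Z(H) = (2*H)/(H - 2*4) = (2*H)/(H - 8) = (2*H)/(-8 + H) = 2*H/(-8 + H))
Z(h)**2 = (2*(9/20)/(-8 + 9/20))**2 = (2*(9/20)/(-151/20))**2 = (2*(9/20)*(-20/151))**2 = (-18/151)**2 = 324/22801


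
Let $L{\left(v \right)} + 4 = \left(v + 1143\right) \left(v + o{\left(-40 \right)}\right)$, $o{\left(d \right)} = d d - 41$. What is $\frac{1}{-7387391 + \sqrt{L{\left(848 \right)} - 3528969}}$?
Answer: $- \frac{7387391}{54573544523517} - \frac{2 \sqrt{315841}}{54573544523517} \approx -1.3539 \cdot 10^{-7}$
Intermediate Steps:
$o{\left(d \right)} = -41 + d^{2}$ ($o{\left(d \right)} = d^{2} - 41 = -41 + d^{2}$)
$L{\left(v \right)} = -4 + \left(1143 + v\right) \left(1559 + v\right)$ ($L{\left(v \right)} = -4 + \left(v + 1143\right) \left(v - \left(41 - \left(-40\right)^{2}\right)\right) = -4 + \left(1143 + v\right) \left(v + \left(-41 + 1600\right)\right) = -4 + \left(1143 + v\right) \left(v + 1559\right) = -4 + \left(1143 + v\right) \left(1559 + v\right)$)
$\frac{1}{-7387391 + \sqrt{L{\left(848 \right)} - 3528969}} = \frac{1}{-7387391 + \sqrt{\left(1781933 + 848^{2} + 2702 \cdot 848\right) - 3528969}} = \frac{1}{-7387391 + \sqrt{\left(1781933 + 719104 + 2291296\right) - 3528969}} = \frac{1}{-7387391 + \sqrt{4792333 - 3528969}} = \frac{1}{-7387391 + \sqrt{1263364}} = \frac{1}{-7387391 + 2 \sqrt{315841}}$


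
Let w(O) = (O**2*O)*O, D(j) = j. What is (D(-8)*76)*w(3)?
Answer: -49248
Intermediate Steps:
w(O) = O**4 (w(O) = O**3*O = O**4)
(D(-8)*76)*w(3) = -8*76*3**4 = -608*81 = -49248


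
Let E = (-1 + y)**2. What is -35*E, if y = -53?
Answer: -102060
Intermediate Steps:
E = 2916 (E = (-1 - 53)**2 = (-54)**2 = 2916)
-35*E = -35*2916 = -102060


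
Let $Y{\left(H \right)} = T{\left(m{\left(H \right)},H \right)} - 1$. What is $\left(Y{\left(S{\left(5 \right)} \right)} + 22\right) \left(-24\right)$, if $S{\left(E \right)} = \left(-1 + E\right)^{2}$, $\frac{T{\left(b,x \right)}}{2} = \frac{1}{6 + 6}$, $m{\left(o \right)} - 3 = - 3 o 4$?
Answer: $-508$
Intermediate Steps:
$m{\left(o \right)} = 3 - 12 o$ ($m{\left(o \right)} = 3 + - 3 o 4 = 3 - 12 o$)
$T{\left(b,x \right)} = \frac{1}{6}$ ($T{\left(b,x \right)} = \frac{2}{6 + 6} = \frac{2}{12} = 2 \cdot \frac{1}{12} = \frac{1}{6}$)
$Y{\left(H \right)} = - \frac{5}{6}$ ($Y{\left(H \right)} = \frac{1}{6} - 1 = - \frac{5}{6}$)
$\left(Y{\left(S{\left(5 \right)} \right)} + 22\right) \left(-24\right) = \left(- \frac{5}{6} + 22\right) \left(-24\right) = \frac{127}{6} \left(-24\right) = -508$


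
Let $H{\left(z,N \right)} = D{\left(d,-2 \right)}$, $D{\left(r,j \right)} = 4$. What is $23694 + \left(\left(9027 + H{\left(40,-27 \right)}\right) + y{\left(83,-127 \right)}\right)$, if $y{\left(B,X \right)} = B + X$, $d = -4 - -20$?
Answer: $32681$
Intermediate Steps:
$d = 16$ ($d = -4 + 20 = 16$)
$H{\left(z,N \right)} = 4$
$23694 + \left(\left(9027 + H{\left(40,-27 \right)}\right) + y{\left(83,-127 \right)}\right) = 23694 + \left(\left(9027 + 4\right) + \left(83 - 127\right)\right) = 23694 + \left(9031 - 44\right) = 23694 + 8987 = 32681$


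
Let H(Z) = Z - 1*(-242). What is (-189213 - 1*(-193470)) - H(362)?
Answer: 3653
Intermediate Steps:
H(Z) = 242 + Z (H(Z) = Z + 242 = 242 + Z)
(-189213 - 1*(-193470)) - H(362) = (-189213 - 1*(-193470)) - (242 + 362) = (-189213 + 193470) - 1*604 = 4257 - 604 = 3653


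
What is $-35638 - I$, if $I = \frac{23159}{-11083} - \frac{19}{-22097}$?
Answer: $- \frac{459330111668}{12889529} \approx -35636.0$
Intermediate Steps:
$I = - \frac{26922834}{12889529}$ ($I = 23159 \left(- \frac{1}{11083}\right) - - \frac{1}{1163} = - \frac{23159}{11083} + \frac{1}{1163} = - \frac{26922834}{12889529} \approx -2.0887$)
$-35638 - I = -35638 - - \frac{26922834}{12889529} = -35638 + \frac{26922834}{12889529} = - \frac{459330111668}{12889529}$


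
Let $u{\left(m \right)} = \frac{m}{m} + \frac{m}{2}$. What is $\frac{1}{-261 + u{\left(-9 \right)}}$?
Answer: $- \frac{2}{529} \approx -0.0037807$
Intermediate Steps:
$u{\left(m \right)} = 1 + \frac{m}{2}$ ($u{\left(m \right)} = 1 + m \frac{1}{2} = 1 + \frac{m}{2}$)
$\frac{1}{-261 + u{\left(-9 \right)}} = \frac{1}{-261 + \left(1 + \frac{1}{2} \left(-9\right)\right)} = \frac{1}{-261 + \left(1 - \frac{9}{2}\right)} = \frac{1}{-261 - \frac{7}{2}} = \frac{1}{- \frac{529}{2}} = - \frac{2}{529}$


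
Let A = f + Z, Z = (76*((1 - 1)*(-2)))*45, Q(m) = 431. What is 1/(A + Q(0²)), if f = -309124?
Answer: -1/308693 ≈ -3.2395e-6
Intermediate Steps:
Z = 0 (Z = (76*(0*(-2)))*45 = (76*0)*45 = 0*45 = 0)
A = -309124 (A = -309124 + 0 = -309124)
1/(A + Q(0²)) = 1/(-309124 + 431) = 1/(-308693) = -1/308693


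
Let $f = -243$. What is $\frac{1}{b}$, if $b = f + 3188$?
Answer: $\frac{1}{2945} \approx 0.00033956$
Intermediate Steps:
$b = 2945$ ($b = -243 + 3188 = 2945$)
$\frac{1}{b} = \frac{1}{2945}$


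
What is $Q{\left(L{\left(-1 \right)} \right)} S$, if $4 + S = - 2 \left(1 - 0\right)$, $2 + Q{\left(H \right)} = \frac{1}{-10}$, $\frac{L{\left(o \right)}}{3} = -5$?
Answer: $\frac{63}{5} \approx 12.6$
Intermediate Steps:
$L{\left(o \right)} = -15$ ($L{\left(o \right)} = 3 \left(-5\right) = -15$)
$Q{\left(H \right)} = - \frac{21}{10}$ ($Q{\left(H \right)} = -2 + \frac{1}{-10} = -2 - \frac{1}{10} = - \frac{21}{10}$)
$S = -6$ ($S = -4 - 2 \left(1 - 0\right) = -4 - 2 \left(1 + \left(-1 + 1\right)\right) = -4 - 2 \left(1 + 0\right) = -4 - 2 = -6$)
$Q{\left(L{\left(-1 \right)} \right)} S = \left(- \frac{21}{10}\right) \left(-6\right) = \frac{63}{5}$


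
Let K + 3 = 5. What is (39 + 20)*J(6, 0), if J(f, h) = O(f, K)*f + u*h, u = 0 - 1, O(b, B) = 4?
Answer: 1416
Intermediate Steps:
K = 2 (K = -3 + 5 = 2)
u = -1
J(f, h) = -h + 4*f (J(f, h) = 4*f - h = -h + 4*f)
(39 + 20)*J(6, 0) = (39 + 20)*(-1*0 + 4*6) = 59*(0 + 24) = 59*24 = 1416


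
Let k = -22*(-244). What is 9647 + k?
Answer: 15015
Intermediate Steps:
k = 5368
9647 + k = 9647 + 5368 = 15015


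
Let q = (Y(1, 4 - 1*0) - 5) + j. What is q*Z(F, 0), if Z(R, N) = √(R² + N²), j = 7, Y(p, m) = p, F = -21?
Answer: 63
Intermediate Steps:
Z(R, N) = √(N² + R²)
q = 3 (q = (1 - 5) + 7 = -4 + 7 = 3)
q*Z(F, 0) = 3*√(0² + (-21)²) = 3*√(0 + 441) = 3*√441 = 3*21 = 63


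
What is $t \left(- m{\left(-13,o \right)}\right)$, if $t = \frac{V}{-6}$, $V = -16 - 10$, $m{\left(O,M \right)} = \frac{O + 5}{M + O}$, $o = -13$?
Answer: $- \frac{4}{3} \approx -1.3333$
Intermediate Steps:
$m{\left(O,M \right)} = \frac{5 + O}{M + O}$
$V = -26$
$t = \frac{13}{3}$ ($t = - \frac{26}{-6} = \left(-26\right) \left(- \frac{1}{6}\right) = \frac{13}{3} \approx 4.3333$)
$t \left(- m{\left(-13,o \right)}\right) = \frac{13 \left(- \frac{5 - 13}{-13 - 13}\right)}{3} = \frac{13 \left(- \frac{-8}{-26}\right)}{3} = \frac{13 \left(- \frac{\left(-1\right) \left(-8\right)}{26}\right)}{3} = \frac{13 \left(\left(-1\right) \frac{4}{13}\right)}{3} = \frac{13}{3} \left(- \frac{4}{13}\right) = - \frac{4}{3}$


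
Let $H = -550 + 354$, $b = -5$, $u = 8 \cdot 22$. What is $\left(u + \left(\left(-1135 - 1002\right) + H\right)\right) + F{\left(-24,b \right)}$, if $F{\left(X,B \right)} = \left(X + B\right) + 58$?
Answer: $-2128$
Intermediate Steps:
$u = 176$
$F{\left(X,B \right)} = 58 + B + X$ ($F{\left(X,B \right)} = \left(B + X\right) + 58 = 58 + B + X$)
$H = -196$
$\left(u + \left(\left(-1135 - 1002\right) + H\right)\right) + F{\left(-24,b \right)} = \left(176 - 2333\right) - -29 = \left(176 - 2333\right) + 29 = -2157 + 29 = -2128$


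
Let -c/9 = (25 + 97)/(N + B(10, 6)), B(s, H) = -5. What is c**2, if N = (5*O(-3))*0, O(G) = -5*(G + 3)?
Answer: 1205604/25 ≈ 48224.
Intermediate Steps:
O(G) = -15 - 5*G (O(G) = -5*(3 + G) = -15 - 5*G)
N = 0 (N = (5*(-15 - 5*(-3)))*0 = (5*(-15 + 15))*0 = (5*0)*0 = 0*0 = 0)
c = 1098/5 (c = -9*(25 + 97)/(0 - 5) = -1098/(-5) = -1098*(-1)/5 = -9*(-122/5) = 1098/5 ≈ 219.60)
c**2 = (1098/5)**2 = 1205604/25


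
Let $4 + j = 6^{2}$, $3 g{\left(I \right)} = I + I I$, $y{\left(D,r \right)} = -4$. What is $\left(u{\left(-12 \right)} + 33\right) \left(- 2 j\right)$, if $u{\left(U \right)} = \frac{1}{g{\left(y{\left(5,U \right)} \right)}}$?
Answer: $-2128$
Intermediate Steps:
$g{\left(I \right)} = \frac{I}{3} + \frac{I^{2}}{3}$ ($g{\left(I \right)} = \frac{I + I I}{3} = \frac{I + I^{2}}{3} = \frac{I}{3} + \frac{I^{2}}{3}$)
$u{\left(U \right)} = \frac{1}{4}$ ($u{\left(U \right)} = \frac{1}{\frac{1}{3} \left(-4\right) \left(1 - 4\right)} = \frac{1}{\frac{1}{3} \left(-4\right) \left(-3\right)} = \frac{1}{4}$)
$j = 32$ ($j = -4 + 6^{2} = -4 + 36 = 32$)
$\left(u{\left(-12 \right)} + 33\right) \left(- 2 j\right) = \left(\frac{1}{4} + 33\right) \left(\left(-2\right) 32\right) = \frac{133}{4} \left(-64\right) = -2128$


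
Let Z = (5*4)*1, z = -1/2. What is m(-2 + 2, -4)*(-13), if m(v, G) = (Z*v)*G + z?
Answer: 13/2 ≈ 6.5000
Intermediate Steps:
z = -1/2 (z = -1*1/2 = -1/2 ≈ -0.50000)
Z = 20 (Z = 20*1 = 20)
m(v, G) = -1/2 + 20*G*v (m(v, G) = (20*v)*G - 1/2 = 20*G*v - 1/2 = -1/2 + 20*G*v)
m(-2 + 2, -4)*(-13) = (-1/2 + 20*(-4)*(-2 + 2))*(-13) = (-1/2 + 20*(-4)*0)*(-13) = (-1/2 + 0)*(-13) = -1/2*(-13) = 13/2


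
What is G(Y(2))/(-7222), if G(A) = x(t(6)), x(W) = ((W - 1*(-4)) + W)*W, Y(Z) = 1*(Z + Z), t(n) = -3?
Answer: -3/3611 ≈ -0.00083079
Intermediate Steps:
Y(Z) = 2*Z (Y(Z) = 1*(2*Z) = 2*Z)
x(W) = W*(4 + 2*W) (x(W) = ((W + 4) + W)*W = ((4 + W) + W)*W = (4 + 2*W)*W = W*(4 + 2*W))
G(A) = 6 (G(A) = 2*(-3)*(2 - 3) = 2*(-3)*(-1) = 6)
G(Y(2))/(-7222) = 6/(-7222) = 6*(-1/7222) = -3/3611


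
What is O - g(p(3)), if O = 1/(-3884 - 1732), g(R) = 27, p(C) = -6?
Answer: -151633/5616 ≈ -27.000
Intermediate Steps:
O = -1/5616 (O = 1/(-5616) = -1/5616 ≈ -0.00017806)
O - g(p(3)) = -1/5616 - 1*27 = -1/5616 - 27 = -151633/5616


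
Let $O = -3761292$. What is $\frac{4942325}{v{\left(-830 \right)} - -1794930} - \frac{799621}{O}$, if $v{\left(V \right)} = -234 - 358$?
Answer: $\frac{10012158914899}{3374514582348} \approx 2.967$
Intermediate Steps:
$v{\left(V \right)} = -592$ ($v{\left(V \right)} = -234 - 358 = -592$)
$\frac{4942325}{v{\left(-830 \right)} - -1794930} - \frac{799621}{O} = \frac{4942325}{-592 - -1794930} - \frac{799621}{-3761292} = \frac{4942325}{-592 + 1794930} - - \frac{799621}{3761292} = \frac{4942325}{1794338} + \frac{799621}{3761292} = \frac{10012158914899}{3374514582348}$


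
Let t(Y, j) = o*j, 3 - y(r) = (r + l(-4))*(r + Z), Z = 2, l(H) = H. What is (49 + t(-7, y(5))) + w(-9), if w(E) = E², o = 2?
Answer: 122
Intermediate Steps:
y(r) = 3 - (-4 + r)*(2 + r) (y(r) = 3 - (r - 4)*(r + 2) = 3 - (-4 + r)*(2 + r))
t(Y, j) = 2*j
(49 + t(-7, y(5))) + w(-9) = (49 + 2*(11 - 1*5² + 2*5)) + (-9)² = (49 + 2*(11 - 1*25 + 10)) + 81 = (49 + 2*(11 - 25 + 10)) + 81 = (49 + 2*(-4)) + 81 = (49 - 8) + 81 = 41 + 81 = 122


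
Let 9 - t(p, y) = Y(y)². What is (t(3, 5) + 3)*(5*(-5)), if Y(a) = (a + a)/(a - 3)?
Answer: 325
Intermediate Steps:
Y(a) = 2*a/(-3 + a) (Y(a) = (2*a)/(-3 + a) = 2*a/(-3 + a))
t(p, y) = 9 - 4*y²/(-3 + y)² (t(p, y) = 9 - (2*y/(-3 + y))² = 9 - 4*y²/(-3 + y)²)
(t(3, 5) + 3)*(5*(-5)) = ((9 - 4*5²/(-3 + 5)²) + 3)*(5*(-5)) = ((9 - 4*25/2²) + 3)*(-25) = ((9 - 4*25*¼) + 3)*(-25) = ((9 - 25) + 3)*(-25) = (-16 + 3)*(-25) = -13*(-25) = 325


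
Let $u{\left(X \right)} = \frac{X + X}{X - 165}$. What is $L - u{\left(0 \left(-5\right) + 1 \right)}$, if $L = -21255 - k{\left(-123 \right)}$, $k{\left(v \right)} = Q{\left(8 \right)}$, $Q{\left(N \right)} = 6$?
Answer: $- \frac{1743401}{82} \approx -21261.0$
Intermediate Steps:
$k{\left(v \right)} = 6$
$L = -21261$ ($L = -21255 - 6 = -21261$)
$u{\left(X \right)} = \frac{2 X}{-165 + X}$
$L - u{\left(0 \left(-5\right) + 1 \right)} = -21261 - \frac{2 \left(0 \left(-5\right) + 1\right)}{-165 + \left(0 \left(-5\right) + 1\right)} = -21261 - \frac{2 \left(0 + 1\right)}{-165 + \left(0 + 1\right)} = -21261 - 2 \cdot 1 \frac{1}{-165 + 1} = -21261 - 2 \cdot 1 \frac{1}{-164} = -21261 - 2 \cdot 1 \left(- \frac{1}{164}\right) = -21261 - - \frac{1}{82} = -21261 + \frac{1}{82} = - \frac{1743401}{82}$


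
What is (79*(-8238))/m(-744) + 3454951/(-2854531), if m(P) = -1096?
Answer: 926973928783/1564282988 ≈ 592.59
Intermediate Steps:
(79*(-8238))/m(-744) + 3454951/(-2854531) = (79*(-8238))/(-1096) + 3454951/(-2854531) = -650802*(-1/1096) + 3454951*(-1/2854531) = 325401/548 - 3454951/2854531 = 926973928783/1564282988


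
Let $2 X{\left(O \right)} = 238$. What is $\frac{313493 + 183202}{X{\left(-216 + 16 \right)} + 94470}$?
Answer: $\frac{496695}{94589} \approx 5.2511$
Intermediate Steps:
$X{\left(O \right)} = 119$ ($X{\left(O \right)} = \frac{1}{2} \cdot 238 = 119$)
$\frac{313493 + 183202}{X{\left(-216 + 16 \right)} + 94470} = \frac{313493 + 183202}{119 + 94470} = \frac{496695}{94589}$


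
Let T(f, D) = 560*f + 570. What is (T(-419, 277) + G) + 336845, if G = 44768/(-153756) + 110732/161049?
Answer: 212079172011655/2063520837 ≈ 1.0278e+5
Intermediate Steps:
T(f, D) = 570 + 560*f
G = 817988980/2063520837 (G = 44768*(-1/153756) + 110732*(1/161049) = -11192/38439 + 110732/161049 = 817988980/2063520837 ≈ 0.39640)
(T(-419, 277) + G) + 336845 = ((570 + 560*(-419)) + 817988980/2063520837) + 336845 = ((570 - 234640) + 817988980/2063520837) + 336845 = (-234070 + 817988980/2063520837) + 336845 = -483007504327610/2063520837 + 336845 = 212079172011655/2063520837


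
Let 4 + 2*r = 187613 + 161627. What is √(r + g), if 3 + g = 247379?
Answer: √421994 ≈ 649.61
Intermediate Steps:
g = 247376 (g = -3 + 247379 = 247376)
r = 174618 (r = -2 + (187613 + 161627)/2 = -2 + (½)*349240 = -2 + 174620 = 174618)
√(r + g) = √(174618 + 247376) = √421994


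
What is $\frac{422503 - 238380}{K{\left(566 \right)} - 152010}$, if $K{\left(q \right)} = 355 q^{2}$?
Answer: $\frac{184123}{113574370} \approx 0.0016212$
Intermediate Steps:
$\frac{422503 - 238380}{K{\left(566 \right)} - 152010} = \frac{422503 - 238380}{355 \cdot 566^{2} - 152010} = \frac{422503 - 238380}{355 \cdot 320356 - 152010} = \frac{422503 - 238380}{113726380 - 152010} = \frac{184123}{113574370}$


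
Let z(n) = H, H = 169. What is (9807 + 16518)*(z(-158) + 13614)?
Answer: 362837475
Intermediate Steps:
z(n) = 169
(9807 + 16518)*(z(-158) + 13614) = (9807 + 16518)*(169 + 13614) = 26325*13783 = 362837475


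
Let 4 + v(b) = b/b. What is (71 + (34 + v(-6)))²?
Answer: 10404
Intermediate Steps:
v(b) = -3 (v(b) = -4 + b/b = -4 + 1 = -3)
(71 + (34 + v(-6)))² = (71 + (34 - 3))² = (71 + 31)² = 102² = 10404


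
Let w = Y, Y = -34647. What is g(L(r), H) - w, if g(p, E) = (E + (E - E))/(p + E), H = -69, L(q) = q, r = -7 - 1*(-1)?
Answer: 866198/25 ≈ 34648.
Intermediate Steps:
w = -34647
r = -6 (r = -7 + 1 = -6)
g(p, E) = E/(E + p) (g(p, E) = (E + 0)/(E + p) = E/(E + p))
g(L(r), H) - w = -69/(-69 - 6) - 1*(-34647) = -69/(-75) + 34647 = -69*(-1/75) + 34647 = 23/25 + 34647 = 866198/25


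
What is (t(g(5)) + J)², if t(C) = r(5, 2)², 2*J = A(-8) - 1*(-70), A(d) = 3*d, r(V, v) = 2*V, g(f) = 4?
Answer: 15129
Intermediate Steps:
J = 23 (J = (3*(-8) - 1*(-70))/2 = (-24 + 70)/2 = (½)*46 = 23)
t(C) = 100 (t(C) = (2*5)² = 10² = 100)
(t(g(5)) + J)² = (100 + 23)² = 123² = 15129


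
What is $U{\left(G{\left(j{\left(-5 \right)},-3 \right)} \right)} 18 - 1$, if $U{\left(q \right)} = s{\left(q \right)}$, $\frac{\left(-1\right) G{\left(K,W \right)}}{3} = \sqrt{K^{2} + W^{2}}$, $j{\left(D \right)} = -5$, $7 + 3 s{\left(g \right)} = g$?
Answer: $-43 - 18 \sqrt{34} \approx -147.96$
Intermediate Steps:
$s{\left(g \right)} = - \frac{7}{3} + \frac{g}{3}$
$G{\left(K,W \right)} = - 3 \sqrt{K^{2} + W^{2}}$
$U{\left(q \right)} = - \frac{7}{3} + \frac{q}{3}$
$U{\left(G{\left(j{\left(-5 \right)},-3 \right)} \right)} 18 - 1 = \left(- \frac{7}{3} + \frac{\left(-3\right) \sqrt{\left(-5\right)^{2} + \left(-3\right)^{2}}}{3}\right) 18 - 1 = \left(- \frac{7}{3} + \frac{\left(-3\right) \sqrt{25 + 9}}{3}\right) 18 - 1 = \left(- \frac{7}{3} + \frac{\left(-3\right) \sqrt{34}}{3}\right) 18 - 1 = \left(- \frac{7}{3} - \sqrt{34}\right) 18 - 1 = \left(-42 - 18 \sqrt{34}\right) - 1 = -43 - 18 \sqrt{34}$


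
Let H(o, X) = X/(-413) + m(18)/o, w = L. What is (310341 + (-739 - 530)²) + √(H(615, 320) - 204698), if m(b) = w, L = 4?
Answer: 1920702 + I*√13205825806813710/253995 ≈ 1.9207e+6 + 452.44*I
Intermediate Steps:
w = 4
m(b) = 4
H(o, X) = 4/o - X/413 (H(o, X) = X/(-413) + 4/o = X*(-1/413) + 4/o = -X/413 + 4/o = 4/o - X/413)
(310341 + (-739 - 530)²) + √(H(615, 320) - 204698) = (310341 + (-739 - 530)²) + √((4/615 - 1/413*320) - 204698) = (310341 + (-1269)²) + √((4*(1/615) - 320/413) - 204698) = (310341 + 1610361) + √((4/615 - 320/413) - 204698) = 1920702 + √(-195148/253995 - 204698) = 1920702 + √(-51992463658/253995) = 1920702 + I*√13205825806813710/253995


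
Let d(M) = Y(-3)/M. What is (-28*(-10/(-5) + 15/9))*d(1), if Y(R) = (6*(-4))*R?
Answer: -7392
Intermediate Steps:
Y(R) = -24*R
d(M) = 72/M (d(M) = (-24*(-3))/M = 72/M)
(-28*(-10/(-5) + 15/9))*d(1) = (-28*(-10/(-5) + 15/9))*(72/1) = (-28*(-10*(-⅕) + 15*(⅑)))*(72*1) = -28*(2 + 5/3)*72 = -28*11/3*72 = -308/3*72 = -7392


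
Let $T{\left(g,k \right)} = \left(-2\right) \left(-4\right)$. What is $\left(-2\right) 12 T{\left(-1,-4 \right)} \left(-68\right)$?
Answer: $13056$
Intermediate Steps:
$T{\left(g,k \right)} = 8$
$\left(-2\right) 12 T{\left(-1,-4 \right)} \left(-68\right) = \left(-2\right) 12 \cdot 8 \left(-68\right) = \left(-24\right) 8 \left(-68\right) = \left(-192\right) \left(-68\right) = 13056$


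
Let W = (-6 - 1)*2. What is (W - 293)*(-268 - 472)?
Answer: 227180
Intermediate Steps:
W = -14 (W = -7*2 = -14)
(W - 293)*(-268 - 472) = (-14 - 293)*(-268 - 472) = -307*(-740) = 227180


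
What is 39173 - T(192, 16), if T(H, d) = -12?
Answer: 39185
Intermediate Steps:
39173 - T(192, 16) = 39173 - 1*(-12) = 39173 + 12 = 39185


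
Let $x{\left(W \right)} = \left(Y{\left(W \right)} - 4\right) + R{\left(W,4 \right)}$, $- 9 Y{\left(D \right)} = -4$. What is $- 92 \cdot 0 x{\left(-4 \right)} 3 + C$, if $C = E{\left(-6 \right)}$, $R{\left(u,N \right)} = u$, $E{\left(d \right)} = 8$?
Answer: $8$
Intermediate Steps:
$Y{\left(D \right)} = \frac{4}{9}$ ($Y{\left(D \right)} = \left(- \frac{1}{9}\right) \left(-4\right) = \frac{4}{9}$)
$C = 8$
$x{\left(W \right)} = - \frac{32}{9} + W$ ($x{\left(W \right)} = \left(\frac{4}{9} - 4\right) + W = - \frac{32}{9} + W$)
$- 92 \cdot 0 x{\left(-4 \right)} 3 + C = - 92 \cdot 0 \left(- \frac{32}{9} - 4\right) 3 + 8 = - 92 \cdot 0 \left(- \frac{68}{9}\right) 3 + 8 = - 92 \cdot 0 \cdot 3 + 8 = \left(-92\right) 0 + 8 = 0 + 8 = 8$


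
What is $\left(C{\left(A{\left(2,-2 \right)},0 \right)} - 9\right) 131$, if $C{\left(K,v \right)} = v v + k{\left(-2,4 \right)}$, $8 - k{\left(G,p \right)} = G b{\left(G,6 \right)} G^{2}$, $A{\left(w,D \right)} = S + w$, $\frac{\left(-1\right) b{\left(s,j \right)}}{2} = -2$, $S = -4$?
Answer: $4061$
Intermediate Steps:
$b{\left(s,j \right)} = 4$ ($b{\left(s,j \right)} = \left(-2\right) \left(-2\right) = 4$)
$A{\left(w,D \right)} = -4 + w$
$k{\left(G,p \right)} = 8 - 4 G^{3}$ ($k{\left(G,p \right)} = 8 - G 4 G^{2} = 8 - 4 G G^{2} = 8 - 4 G^{3}$)
$C{\left(K,v \right)} = 40 + v^{2}$ ($C{\left(K,v \right)} = v v - \left(-8 + 4 \left(-2\right)^{3}\right) = v^{2} + \left(8 - -32\right) = v^{2} + \left(8 + 32\right) = v^{2} + 40 = 40 + v^{2}$)
$\left(C{\left(A{\left(2,-2 \right)},0 \right)} - 9\right) 131 = \left(\left(40 + 0^{2}\right) - 9\right) 131 = \left(\left(40 + 0\right) - 9\right) 131 = \left(40 - 9\right) 131 = 31 \cdot 131 = 4061$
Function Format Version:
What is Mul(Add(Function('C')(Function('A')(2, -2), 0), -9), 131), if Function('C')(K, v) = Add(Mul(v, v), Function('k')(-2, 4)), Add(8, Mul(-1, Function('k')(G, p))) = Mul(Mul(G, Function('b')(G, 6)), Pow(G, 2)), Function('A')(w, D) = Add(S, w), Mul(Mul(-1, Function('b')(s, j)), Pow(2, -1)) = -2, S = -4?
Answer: 4061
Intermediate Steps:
Function('b')(s, j) = 4 (Function('b')(s, j) = Mul(-2, -2) = 4)
Function('A')(w, D) = Add(-4, w)
Function('k')(G, p) = Add(8, Mul(-4, Pow(G, 3))) (Function('k')(G, p) = Add(8, Mul(-1, Mul(Mul(G, 4), Pow(G, 2)))) = Add(8, Mul(-1, Mul(Mul(4, G), Pow(G, 2)))) = Add(8, Mul(-1, Mul(4, Pow(G, 3)))) = Add(8, Mul(-4, Pow(G, 3))))
Function('C')(K, v) = Add(40, Pow(v, 2)) (Function('C')(K, v) = Add(Mul(v, v), Add(8, Mul(-4, Pow(-2, 3)))) = Add(Pow(v, 2), Add(8, Mul(-4, -8))) = Add(Pow(v, 2), Add(8, 32)) = Add(Pow(v, 2), 40) = Add(40, Pow(v, 2)))
Mul(Add(Function('C')(Function('A')(2, -2), 0), -9), 131) = Mul(Add(Add(40, Pow(0, 2)), -9), 131) = Mul(Add(Add(40, 0), -9), 131) = Mul(Add(40, -9), 131) = Mul(31, 131) = 4061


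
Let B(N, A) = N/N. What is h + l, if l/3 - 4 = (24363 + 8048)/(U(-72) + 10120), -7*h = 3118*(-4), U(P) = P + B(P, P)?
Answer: 126855875/70343 ≈ 1803.4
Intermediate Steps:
B(N, A) = 1
U(P) = 1 + P (U(P) = P + 1 = 1 + P)
h = 12472/7 (h = -3118*(-4)/7 = -⅐*(-12472) = 12472/7 ≈ 1781.7)
l = 217821/10049 (l = 12 + 3*((24363 + 8048)/((1 - 72) + 10120)) = 12 + 3*(32411/(-71 + 10120)) = 12 + 3*(32411/10049) = 12 + 97233/10049 = 217821/10049 ≈ 21.676)
h + l = 12472/7 + 217821/10049 = 126855875/70343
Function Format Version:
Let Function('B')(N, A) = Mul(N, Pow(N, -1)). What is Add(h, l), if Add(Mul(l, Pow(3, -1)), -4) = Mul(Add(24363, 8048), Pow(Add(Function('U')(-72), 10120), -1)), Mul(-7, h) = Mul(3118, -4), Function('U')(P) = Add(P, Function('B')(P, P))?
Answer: Rational(126855875, 70343) ≈ 1803.4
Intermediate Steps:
Function('B')(N, A) = 1
Function('U')(P) = Add(1, P) (Function('U')(P) = Add(P, 1) = Add(1, P))
h = Rational(12472, 7) (h = Mul(Rational(-1, 7), Mul(3118, -4)) = Mul(Rational(-1, 7), -12472) = Rational(12472, 7) ≈ 1781.7)
l = Rational(217821, 10049) (l = Add(12, Mul(3, Mul(Add(24363, 8048), Pow(Add(Add(1, -72), 10120), -1)))) = Add(12, Mul(3, Mul(32411, Pow(Add(-71, 10120), -1)))) = Add(12, Mul(3, Mul(32411, Pow(10049, -1)))) = Add(12, Mul(3, Mul(32411, Rational(1, 10049)))) = Add(12, Mul(3, Rational(32411, 10049))) = Add(12, Rational(97233, 10049)) = Rational(217821, 10049) ≈ 21.676)
Add(h, l) = Add(Rational(12472, 7), Rational(217821, 10049)) = Rational(126855875, 70343)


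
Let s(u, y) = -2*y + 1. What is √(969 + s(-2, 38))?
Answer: √894 ≈ 29.900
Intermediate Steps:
s(u, y) = 1 - 2*y
√(969 + s(-2, 38)) = √(969 + (1 - 2*38)) = √(969 + (1 - 76)) = √(969 - 75) = √894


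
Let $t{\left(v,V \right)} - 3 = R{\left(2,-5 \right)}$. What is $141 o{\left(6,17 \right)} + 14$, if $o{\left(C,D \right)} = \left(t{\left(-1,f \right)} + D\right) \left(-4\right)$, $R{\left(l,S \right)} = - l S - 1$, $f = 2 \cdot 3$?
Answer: $-16342$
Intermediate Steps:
$f = 6$
$R{\left(l,S \right)} = -1 - S l$ ($R{\left(l,S \right)} = - S l - 1 = -1 - S l$)
$t{\left(v,V \right)} = 12$ ($t{\left(v,V \right)} = 3 - \left(1 - 10\right) = 3 + \left(-1 + 10\right) = 3 + 9 = 12$)
$o{\left(C,D \right)} = -48 - 4 D$ ($o{\left(C,D \right)} = \left(12 + D\right) \left(-4\right) = -48 - 4 D$)
$141 o{\left(6,17 \right)} + 14 = 141 \left(-48 - 68\right) + 14 = 141 \left(-116\right) + 14 = -16356 + 14 = -16342$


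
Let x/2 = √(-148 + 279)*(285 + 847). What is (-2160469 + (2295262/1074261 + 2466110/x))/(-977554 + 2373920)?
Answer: -100908925789/65220066762 + 1233055*√131/207069906872 ≈ -1.5471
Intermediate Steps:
x = 2264*√131 (x = 2*(√(-148 + 279)*(285 + 847)) = 2*(√131*1132) = 2*(1132*√131) = 2264*√131 ≈ 25913.)
(-2160469 + (2295262/1074261 + 2466110/x))/(-977554 + 2373920) = (-2160469 + (2295262/1074261 + 2466110/((2264*√131))))/(-977554 + 2373920) = (-2160469 + (2295262*(1/1074261) + 2466110*(√131/296584)))/1396366 = (-2160469 + (99794/46707 + 1233055*√131/148292))*(1/1396366) = (-100908925789/46707 + 1233055*√131/148292)*(1/1396366) = -100908925789/65220066762 + 1233055*√131/207069906872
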